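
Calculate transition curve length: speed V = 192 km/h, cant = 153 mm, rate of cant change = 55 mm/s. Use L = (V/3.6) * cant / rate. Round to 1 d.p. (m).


Convert speed: V = 192 / 3.6 = 53.3333 m/s
L = 53.3333 * 153 / 55
L = 8160.0 / 55
L = 148.4 m

148.4


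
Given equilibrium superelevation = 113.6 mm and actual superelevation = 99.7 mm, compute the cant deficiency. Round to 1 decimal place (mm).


Cant deficiency = equilibrium cant - actual cant
CD = 113.6 - 99.7
CD = 13.9 mm

13.9


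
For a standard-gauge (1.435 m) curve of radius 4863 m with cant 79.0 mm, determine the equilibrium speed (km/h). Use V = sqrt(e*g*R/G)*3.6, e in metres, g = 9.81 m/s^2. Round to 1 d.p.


Convert cant: e = 79.0 mm = 0.0790 m
V_ms = sqrt(0.0790 * 9.81 * 4863 / 1.435)
V_ms = sqrt(2626.324997) = 51.2477 m/s
V = 51.2477 * 3.6 = 184.5 km/h

184.5


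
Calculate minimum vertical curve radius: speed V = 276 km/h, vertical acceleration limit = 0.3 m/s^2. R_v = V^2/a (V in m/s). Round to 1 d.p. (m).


Convert speed: V = 276 / 3.6 = 76.6667 m/s
V^2 = 5877.7778 m^2/s^2
R_v = 5877.7778 / 0.3
R_v = 19592.6 m

19592.6


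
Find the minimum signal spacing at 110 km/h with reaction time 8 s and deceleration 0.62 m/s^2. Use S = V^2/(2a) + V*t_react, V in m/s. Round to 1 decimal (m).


V = 110 / 3.6 = 30.5556 m/s
Braking distance = 30.5556^2 / (2*0.62) = 752.9371 m
Sighting distance = 30.5556 * 8 = 244.4444 m
S = 752.9371 + 244.4444 = 997.4 m

997.4


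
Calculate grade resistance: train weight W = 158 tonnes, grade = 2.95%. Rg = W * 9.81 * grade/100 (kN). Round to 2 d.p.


Rg = W * 9.81 * grade / 100
Rg = 158 * 9.81 * 2.95 / 100
Rg = 1549.98 * 0.0295
Rg = 45.72 kN

45.72


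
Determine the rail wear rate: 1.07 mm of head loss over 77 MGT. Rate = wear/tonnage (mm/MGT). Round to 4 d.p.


Wear rate = total wear / cumulative tonnage
Rate = 1.07 / 77
Rate = 0.0139 mm/MGT

0.0139


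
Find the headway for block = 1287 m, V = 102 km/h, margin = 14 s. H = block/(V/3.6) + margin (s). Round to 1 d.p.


V = 102 / 3.6 = 28.3333 m/s
Block traversal time = 1287 / 28.3333 = 45.4235 s
Headway = 45.4235 + 14
Headway = 59.4 s

59.4


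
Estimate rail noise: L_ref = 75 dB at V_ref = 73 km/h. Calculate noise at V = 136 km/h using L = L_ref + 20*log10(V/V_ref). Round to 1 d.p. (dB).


V/V_ref = 136 / 73 = 1.863014
log10(1.863014) = 0.270216
20 * 0.270216 = 5.4043
L = 75 + 5.4043 = 80.4 dB

80.4


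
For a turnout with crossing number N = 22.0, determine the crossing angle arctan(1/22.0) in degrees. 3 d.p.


1/N = 1/22.0 = 0.045455
angle = arctan(0.045455) = 0.045423 rad
angle = 0.045423 * 180/pi = 2.603 degrees

2.603


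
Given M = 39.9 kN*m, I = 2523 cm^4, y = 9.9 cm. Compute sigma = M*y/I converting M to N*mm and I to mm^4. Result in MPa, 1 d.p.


Convert units:
M = 39.9 kN*m = 39900000 N*mm
y = 9.9 cm = 99 mm
I = 2523 cm^4 = 25230000 mm^4
sigma = 39900000 * 99 / 25230000
sigma = 156.6 MPa

156.6


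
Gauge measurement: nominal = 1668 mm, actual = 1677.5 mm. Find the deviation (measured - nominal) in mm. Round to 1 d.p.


Deviation = measured - nominal
Deviation = 1677.5 - 1668
Deviation = 9.5 mm

9.5


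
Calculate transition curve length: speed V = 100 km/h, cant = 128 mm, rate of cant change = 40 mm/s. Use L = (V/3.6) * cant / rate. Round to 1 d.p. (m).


Convert speed: V = 100 / 3.6 = 27.7778 m/s
L = 27.7778 * 128 / 40
L = 3555.5556 / 40
L = 88.9 m

88.9


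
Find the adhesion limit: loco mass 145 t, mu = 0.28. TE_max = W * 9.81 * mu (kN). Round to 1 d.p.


TE_max = W * g * mu
TE_max = 145 * 9.81 * 0.28
TE_max = 1422.45 * 0.28
TE_max = 398.3 kN

398.3


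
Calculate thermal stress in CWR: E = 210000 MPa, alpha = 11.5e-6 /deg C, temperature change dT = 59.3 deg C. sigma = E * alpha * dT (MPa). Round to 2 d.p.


sigma = E * alpha * dT
sigma = 210000 * 11.5e-6 * 59.3
sigma = 2.415 * 59.3
sigma = 143.21 MPa

143.21


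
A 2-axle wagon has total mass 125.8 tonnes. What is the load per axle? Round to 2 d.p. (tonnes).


Load per axle = total weight / number of axles
Load = 125.8 / 2
Load = 62.90 tonnes

62.90


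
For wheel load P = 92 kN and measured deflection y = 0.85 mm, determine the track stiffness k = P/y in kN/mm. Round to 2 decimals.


Track stiffness k = P / y
k = 92 / 0.85
k = 108.24 kN/mm

108.24


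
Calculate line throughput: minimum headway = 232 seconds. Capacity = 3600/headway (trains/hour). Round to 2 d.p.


Capacity = 3600 / headway
Capacity = 3600 / 232
Capacity = 15.52 trains/hour

15.52


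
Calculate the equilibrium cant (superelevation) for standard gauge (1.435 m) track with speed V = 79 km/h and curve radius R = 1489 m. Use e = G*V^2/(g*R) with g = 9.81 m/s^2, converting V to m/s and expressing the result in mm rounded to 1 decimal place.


Convert speed: V = 79 / 3.6 = 21.9444 m/s
Apply formula: e = 1.435 * 21.9444^2 / (9.81 * 1489)
e = 1.435 * 481.5586 / 14607.09
e = 0.047308 m = 47.3 mm

47.3


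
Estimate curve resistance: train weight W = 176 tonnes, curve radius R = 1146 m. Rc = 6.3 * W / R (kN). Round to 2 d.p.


Rc = 6.3 * W / R
Rc = 6.3 * 176 / 1146
Rc = 1108.8 / 1146
Rc = 0.97 kN

0.97


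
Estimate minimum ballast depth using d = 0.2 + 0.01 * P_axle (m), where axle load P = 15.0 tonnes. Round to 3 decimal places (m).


d = 0.2 + 0.01 * 15.0
d = 0.2 + 0.15
d = 0.350 m

0.350


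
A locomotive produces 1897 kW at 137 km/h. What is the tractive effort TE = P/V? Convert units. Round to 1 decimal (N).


Convert: P = 1897 kW = 1897000 W
V = 137 / 3.6 = 38.0556 m/s
TE = 1897000 / 38.0556
TE = 49848.2 N

49848.2


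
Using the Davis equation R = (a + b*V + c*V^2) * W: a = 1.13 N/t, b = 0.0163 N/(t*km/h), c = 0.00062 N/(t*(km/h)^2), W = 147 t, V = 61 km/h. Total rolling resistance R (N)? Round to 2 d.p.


b*V = 0.0163 * 61 = 0.9943
c*V^2 = 0.00062 * 3721 = 2.30702
R_per_t = 1.13 + 0.9943 + 2.30702 = 4.43132 N/t
R_total = 4.43132 * 147 = 651.40 N

651.40


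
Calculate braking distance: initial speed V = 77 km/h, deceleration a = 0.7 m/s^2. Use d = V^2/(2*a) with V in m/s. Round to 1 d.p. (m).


Convert speed: V = 77 / 3.6 = 21.3889 m/s
V^2 = 457.4846
d = 457.4846 / (2 * 0.7)
d = 457.4846 / 1.4
d = 326.8 m

326.8


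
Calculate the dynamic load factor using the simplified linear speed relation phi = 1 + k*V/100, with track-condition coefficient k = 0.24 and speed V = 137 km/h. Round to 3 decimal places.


phi = 1 + k * V / 100
phi = 1 + 0.24 * 137 / 100
phi = 1 + 0.3288
phi = 1.329

1.329


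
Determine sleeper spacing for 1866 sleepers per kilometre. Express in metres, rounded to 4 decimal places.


Spacing = 1000 m / number of sleepers
Spacing = 1000 / 1866
Spacing = 0.5359 m

0.5359


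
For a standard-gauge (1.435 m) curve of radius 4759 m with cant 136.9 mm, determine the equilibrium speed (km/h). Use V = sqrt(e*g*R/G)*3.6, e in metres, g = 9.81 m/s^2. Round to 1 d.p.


Convert cant: e = 136.9 mm = 0.1369 m
V_ms = sqrt(0.1369 * 9.81 * 4759 / 1.435)
V_ms = sqrt(4453.8569) = 66.7372 m/s
V = 66.7372 * 3.6 = 240.3 km/h

240.3


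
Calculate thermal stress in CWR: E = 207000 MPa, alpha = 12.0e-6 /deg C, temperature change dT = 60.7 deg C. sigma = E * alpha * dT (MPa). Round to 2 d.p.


sigma = E * alpha * dT
sigma = 207000 * 12.0e-6 * 60.7
sigma = 2.484 * 60.7
sigma = 150.78 MPa

150.78


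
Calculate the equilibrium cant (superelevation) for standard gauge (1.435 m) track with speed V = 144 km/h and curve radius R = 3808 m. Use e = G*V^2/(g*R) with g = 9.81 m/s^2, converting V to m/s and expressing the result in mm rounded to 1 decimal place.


Convert speed: V = 144 / 3.6 = 40.0 m/s
Apply formula: e = 1.435 * 40.0^2 / (9.81 * 3808)
e = 1.435 * 1600.0 / 37356.48
e = 0.061462 m = 61.5 mm

61.5


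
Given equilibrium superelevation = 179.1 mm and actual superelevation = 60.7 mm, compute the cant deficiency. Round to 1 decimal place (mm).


Cant deficiency = equilibrium cant - actual cant
CD = 179.1 - 60.7
CD = 118.4 mm

118.4


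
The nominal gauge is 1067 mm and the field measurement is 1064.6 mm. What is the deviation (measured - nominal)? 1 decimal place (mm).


Deviation = measured - nominal
Deviation = 1064.6 - 1067
Deviation = -2.4 mm

-2.4


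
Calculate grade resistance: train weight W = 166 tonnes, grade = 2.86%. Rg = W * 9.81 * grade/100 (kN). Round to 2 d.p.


Rg = W * 9.81 * grade / 100
Rg = 166 * 9.81 * 2.86 / 100
Rg = 1628.46 * 0.0286
Rg = 46.57 kN

46.57


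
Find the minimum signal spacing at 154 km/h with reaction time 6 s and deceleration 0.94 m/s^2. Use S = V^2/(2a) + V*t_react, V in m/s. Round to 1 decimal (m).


V = 154 / 3.6 = 42.7778 m/s
Braking distance = 42.7778^2 / (2*0.94) = 973.3714 m
Sighting distance = 42.7778 * 6 = 256.6667 m
S = 973.3714 + 256.6667 = 1230.0 m

1230.0


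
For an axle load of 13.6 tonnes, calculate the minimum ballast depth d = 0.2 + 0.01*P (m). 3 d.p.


d = 0.2 + 0.01 * 13.6
d = 0.2 + 0.136
d = 0.336 m

0.336


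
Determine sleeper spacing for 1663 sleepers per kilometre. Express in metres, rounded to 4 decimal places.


Spacing = 1000 m / number of sleepers
Spacing = 1000 / 1663
Spacing = 0.6013 m

0.6013


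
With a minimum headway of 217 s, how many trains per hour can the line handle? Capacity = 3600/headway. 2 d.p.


Capacity = 3600 / headway
Capacity = 3600 / 217
Capacity = 16.59 trains/hour

16.59


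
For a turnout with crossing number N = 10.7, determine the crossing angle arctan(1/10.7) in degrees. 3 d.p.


1/N = 1/10.7 = 0.093458
angle = arctan(0.093458) = 0.093187 rad
angle = 0.093187 * 180/pi = 5.339 degrees

5.339


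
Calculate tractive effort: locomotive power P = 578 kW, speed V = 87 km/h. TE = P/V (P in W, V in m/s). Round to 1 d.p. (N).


Convert: P = 578 kW = 578000 W
V = 87 / 3.6 = 24.1667 m/s
TE = 578000 / 24.1667
TE = 23917.2 N

23917.2


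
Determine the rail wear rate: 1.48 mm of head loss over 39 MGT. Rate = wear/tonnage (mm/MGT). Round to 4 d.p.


Wear rate = total wear / cumulative tonnage
Rate = 1.48 / 39
Rate = 0.0379 mm/MGT

0.0379


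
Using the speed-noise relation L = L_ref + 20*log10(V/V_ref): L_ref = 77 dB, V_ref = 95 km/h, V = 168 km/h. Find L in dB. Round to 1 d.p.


V/V_ref = 168 / 95 = 1.768421
log10(1.768421) = 0.247586
20 * 0.247586 = 4.9517
L = 77 + 4.9517 = 82.0 dB

82.0


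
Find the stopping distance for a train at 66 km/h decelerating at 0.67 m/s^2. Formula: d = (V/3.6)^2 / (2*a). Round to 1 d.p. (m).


Convert speed: V = 66 / 3.6 = 18.3333 m/s
V^2 = 336.1111
d = 336.1111 / (2 * 0.67)
d = 336.1111 / 1.34
d = 250.8 m

250.8


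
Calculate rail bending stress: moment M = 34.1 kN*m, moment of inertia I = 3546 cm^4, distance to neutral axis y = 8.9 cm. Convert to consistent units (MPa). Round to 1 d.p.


Convert units:
M = 34.1 kN*m = 34100000 N*mm
y = 8.9 cm = 89 mm
I = 3546 cm^4 = 35460000 mm^4
sigma = 34100000 * 89 / 35460000
sigma = 85.6 MPa

85.6


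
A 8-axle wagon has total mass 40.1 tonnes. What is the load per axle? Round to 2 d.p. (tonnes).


Load per axle = total weight / number of axles
Load = 40.1 / 8
Load = 5.01 tonnes

5.01


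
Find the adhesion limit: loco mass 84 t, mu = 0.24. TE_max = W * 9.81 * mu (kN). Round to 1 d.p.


TE_max = W * g * mu
TE_max = 84 * 9.81 * 0.24
TE_max = 824.04 * 0.24
TE_max = 197.8 kN

197.8


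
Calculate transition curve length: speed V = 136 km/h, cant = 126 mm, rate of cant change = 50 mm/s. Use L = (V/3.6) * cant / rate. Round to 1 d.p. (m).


Convert speed: V = 136 / 3.6 = 37.7778 m/s
L = 37.7778 * 126 / 50
L = 4760.0 / 50
L = 95.2 m

95.2


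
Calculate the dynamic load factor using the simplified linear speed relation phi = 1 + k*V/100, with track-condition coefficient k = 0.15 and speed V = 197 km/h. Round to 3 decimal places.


phi = 1 + k * V / 100
phi = 1 + 0.15 * 197 / 100
phi = 1 + 0.2955
phi = 1.296

1.296


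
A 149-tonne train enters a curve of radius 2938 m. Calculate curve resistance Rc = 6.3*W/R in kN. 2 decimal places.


Rc = 6.3 * W / R
Rc = 6.3 * 149 / 2938
Rc = 938.7 / 2938
Rc = 0.32 kN

0.32


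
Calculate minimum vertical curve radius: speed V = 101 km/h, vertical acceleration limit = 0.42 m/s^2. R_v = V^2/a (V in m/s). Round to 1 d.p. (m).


Convert speed: V = 101 / 3.6 = 28.0556 m/s
V^2 = 787.1142 m^2/s^2
R_v = 787.1142 / 0.42
R_v = 1874.1 m

1874.1


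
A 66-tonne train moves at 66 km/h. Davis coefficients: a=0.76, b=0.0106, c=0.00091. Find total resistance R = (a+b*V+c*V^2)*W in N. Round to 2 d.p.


b*V = 0.0106 * 66 = 0.6996
c*V^2 = 0.00091 * 4356 = 3.96396
R_per_t = 0.76 + 0.6996 + 3.96396 = 5.42356 N/t
R_total = 5.42356 * 66 = 357.95 N

357.95


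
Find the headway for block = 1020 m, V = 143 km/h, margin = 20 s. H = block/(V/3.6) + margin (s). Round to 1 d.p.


V = 143 / 3.6 = 39.7222 m/s
Block traversal time = 1020 / 39.7222 = 25.6783 s
Headway = 25.6783 + 20
Headway = 45.7 s

45.7


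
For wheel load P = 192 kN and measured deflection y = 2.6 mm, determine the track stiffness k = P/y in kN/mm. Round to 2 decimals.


Track stiffness k = P / y
k = 192 / 2.6
k = 73.85 kN/mm

73.85


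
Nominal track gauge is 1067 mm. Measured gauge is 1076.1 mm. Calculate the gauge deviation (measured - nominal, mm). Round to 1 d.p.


Deviation = measured - nominal
Deviation = 1076.1 - 1067
Deviation = 9.1 mm

9.1


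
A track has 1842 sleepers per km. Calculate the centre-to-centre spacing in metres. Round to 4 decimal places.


Spacing = 1000 m / number of sleepers
Spacing = 1000 / 1842
Spacing = 0.5429 m

0.5429


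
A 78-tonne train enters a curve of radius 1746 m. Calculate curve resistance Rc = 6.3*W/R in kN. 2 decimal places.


Rc = 6.3 * W / R
Rc = 6.3 * 78 / 1746
Rc = 491.4 / 1746
Rc = 0.28 kN

0.28


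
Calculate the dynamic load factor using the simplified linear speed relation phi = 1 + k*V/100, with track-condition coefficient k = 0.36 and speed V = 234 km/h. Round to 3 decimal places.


phi = 1 + k * V / 100
phi = 1 + 0.36 * 234 / 100
phi = 1 + 0.8424
phi = 1.842

1.842


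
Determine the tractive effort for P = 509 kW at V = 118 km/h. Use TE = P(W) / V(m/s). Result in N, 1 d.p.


Convert: P = 509 kW = 509000 W
V = 118 / 3.6 = 32.7778 m/s
TE = 509000 / 32.7778
TE = 15528.8 N

15528.8


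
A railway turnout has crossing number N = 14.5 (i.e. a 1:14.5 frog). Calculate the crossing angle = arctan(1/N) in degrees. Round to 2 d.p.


1/N = 1/14.5 = 0.068966
angle = arctan(0.068966) = 0.068856 rad
angle = 0.068856 * 180/pi = 3.95 degrees

3.95


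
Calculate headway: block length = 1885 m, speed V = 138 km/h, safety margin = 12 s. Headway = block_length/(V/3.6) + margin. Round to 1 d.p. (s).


V = 138 / 3.6 = 38.3333 m/s
Block traversal time = 1885 / 38.3333 = 49.1739 s
Headway = 49.1739 + 12
Headway = 61.2 s

61.2


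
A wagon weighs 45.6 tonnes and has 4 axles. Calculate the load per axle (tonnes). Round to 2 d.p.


Load per axle = total weight / number of axles
Load = 45.6 / 4
Load = 11.40 tonnes

11.40


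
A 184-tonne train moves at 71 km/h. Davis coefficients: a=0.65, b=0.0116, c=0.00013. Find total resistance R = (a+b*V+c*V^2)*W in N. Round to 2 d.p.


b*V = 0.0116 * 71 = 0.8236
c*V^2 = 0.00013 * 5041 = 0.65533
R_per_t = 0.65 + 0.8236 + 0.65533 = 2.12893 N/t
R_total = 2.12893 * 184 = 391.72 N

391.72


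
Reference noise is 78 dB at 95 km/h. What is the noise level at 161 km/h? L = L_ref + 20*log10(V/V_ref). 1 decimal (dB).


V/V_ref = 161 / 95 = 1.694737
log10(1.694737) = 0.229102
20 * 0.229102 = 4.582
L = 78 + 4.582 = 82.6 dB

82.6


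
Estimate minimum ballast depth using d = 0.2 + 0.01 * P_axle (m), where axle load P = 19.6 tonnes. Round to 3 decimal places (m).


d = 0.2 + 0.01 * 19.6
d = 0.2 + 0.196
d = 0.396 m

0.396


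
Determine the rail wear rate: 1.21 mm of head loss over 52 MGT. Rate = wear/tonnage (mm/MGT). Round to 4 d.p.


Wear rate = total wear / cumulative tonnage
Rate = 1.21 / 52
Rate = 0.0233 mm/MGT

0.0233


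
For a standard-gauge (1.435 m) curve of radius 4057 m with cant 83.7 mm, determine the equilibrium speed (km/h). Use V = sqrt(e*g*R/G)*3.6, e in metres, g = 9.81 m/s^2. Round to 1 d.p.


Convert cant: e = 83.7 mm = 0.0837 m
V_ms = sqrt(0.0837 * 9.81 * 4057 / 1.435)
V_ms = sqrt(2321.387128) = 48.1808 m/s
V = 48.1808 * 3.6 = 173.5 km/h

173.5


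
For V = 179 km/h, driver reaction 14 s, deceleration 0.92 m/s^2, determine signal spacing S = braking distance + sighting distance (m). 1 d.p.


V = 179 / 3.6 = 49.7222 m/s
Braking distance = 49.7222^2 / (2*0.92) = 1343.641 m
Sighting distance = 49.7222 * 14 = 696.1111 m
S = 1343.641 + 696.1111 = 2039.8 m

2039.8


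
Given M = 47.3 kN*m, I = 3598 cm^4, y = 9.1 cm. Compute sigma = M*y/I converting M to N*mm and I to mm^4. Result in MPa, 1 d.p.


Convert units:
M = 47.3 kN*m = 47300000 N*mm
y = 9.1 cm = 91 mm
I = 3598 cm^4 = 35980000 mm^4
sigma = 47300000 * 91 / 35980000
sigma = 119.6 MPa

119.6


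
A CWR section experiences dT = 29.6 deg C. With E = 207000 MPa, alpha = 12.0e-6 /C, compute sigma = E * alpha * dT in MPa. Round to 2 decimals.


sigma = E * alpha * dT
sigma = 207000 * 12.0e-6 * 29.6
sigma = 2.484 * 29.6
sigma = 73.53 MPa

73.53


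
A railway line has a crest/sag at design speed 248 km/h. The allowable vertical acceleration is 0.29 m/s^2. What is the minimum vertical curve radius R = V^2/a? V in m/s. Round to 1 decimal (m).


Convert speed: V = 248 / 3.6 = 68.8889 m/s
V^2 = 4745.679 m^2/s^2
R_v = 4745.679 / 0.29
R_v = 16364.4 m

16364.4


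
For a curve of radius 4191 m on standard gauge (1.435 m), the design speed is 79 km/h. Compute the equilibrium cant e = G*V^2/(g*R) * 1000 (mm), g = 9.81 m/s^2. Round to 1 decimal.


Convert speed: V = 79 / 3.6 = 21.9444 m/s
Apply formula: e = 1.435 * 21.9444^2 / (9.81 * 4191)
e = 1.435 * 481.5586 / 41113.71
e = 0.016808 m = 16.8 mm

16.8


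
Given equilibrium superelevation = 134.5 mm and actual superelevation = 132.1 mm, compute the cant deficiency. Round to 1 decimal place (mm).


Cant deficiency = equilibrium cant - actual cant
CD = 134.5 - 132.1
CD = 2.4 mm

2.4


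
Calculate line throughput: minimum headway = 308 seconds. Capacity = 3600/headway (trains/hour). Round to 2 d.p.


Capacity = 3600 / headway
Capacity = 3600 / 308
Capacity = 11.69 trains/hour

11.69


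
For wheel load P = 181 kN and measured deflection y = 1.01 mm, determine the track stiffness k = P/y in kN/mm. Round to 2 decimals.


Track stiffness k = P / y
k = 181 / 1.01
k = 179.21 kN/mm

179.21


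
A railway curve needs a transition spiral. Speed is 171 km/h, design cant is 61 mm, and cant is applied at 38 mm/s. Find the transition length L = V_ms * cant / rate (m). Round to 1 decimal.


Convert speed: V = 171 / 3.6 = 47.5 m/s
L = 47.5 * 61 / 38
L = 2897.5 / 38
L = 76.3 m

76.3


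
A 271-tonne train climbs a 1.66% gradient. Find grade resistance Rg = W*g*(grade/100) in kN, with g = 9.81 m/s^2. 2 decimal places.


Rg = W * 9.81 * grade / 100
Rg = 271 * 9.81 * 1.66 / 100
Rg = 2658.51 * 0.0166
Rg = 44.13 kN

44.13


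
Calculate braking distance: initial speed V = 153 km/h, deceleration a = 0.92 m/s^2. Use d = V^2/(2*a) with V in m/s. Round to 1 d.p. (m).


Convert speed: V = 153 / 3.6 = 42.5 m/s
V^2 = 1806.25
d = 1806.25 / (2 * 0.92)
d = 1806.25 / 1.84
d = 981.7 m

981.7


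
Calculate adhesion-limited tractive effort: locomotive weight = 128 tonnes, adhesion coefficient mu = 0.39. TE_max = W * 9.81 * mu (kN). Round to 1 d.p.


TE_max = W * g * mu
TE_max = 128 * 9.81 * 0.39
TE_max = 1255.68 * 0.39
TE_max = 489.7 kN

489.7


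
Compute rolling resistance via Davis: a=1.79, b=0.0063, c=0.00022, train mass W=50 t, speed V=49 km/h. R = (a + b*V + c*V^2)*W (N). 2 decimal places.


b*V = 0.0063 * 49 = 0.3087
c*V^2 = 0.00022 * 2401 = 0.52822
R_per_t = 1.79 + 0.3087 + 0.52822 = 2.62692 N/t
R_total = 2.62692 * 50 = 131.35 N

131.35


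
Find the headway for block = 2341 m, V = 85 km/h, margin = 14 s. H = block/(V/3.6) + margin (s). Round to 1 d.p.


V = 85 / 3.6 = 23.6111 m/s
Block traversal time = 2341 / 23.6111 = 99.1482 s
Headway = 99.1482 + 14
Headway = 113.1 s

113.1


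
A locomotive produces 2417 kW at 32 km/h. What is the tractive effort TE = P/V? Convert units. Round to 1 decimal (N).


Convert: P = 2417 kW = 2417000 W
V = 32 / 3.6 = 8.8889 m/s
TE = 2417000 / 8.8889
TE = 271912.5 N

271912.5


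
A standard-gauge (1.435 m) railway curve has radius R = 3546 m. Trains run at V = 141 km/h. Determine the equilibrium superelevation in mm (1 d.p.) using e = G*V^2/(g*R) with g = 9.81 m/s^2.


Convert speed: V = 141 / 3.6 = 39.1667 m/s
Apply formula: e = 1.435 * 39.1667^2 / (9.81 * 3546)
e = 1.435 * 1534.0278 / 34786.26
e = 0.063282 m = 63.3 mm

63.3


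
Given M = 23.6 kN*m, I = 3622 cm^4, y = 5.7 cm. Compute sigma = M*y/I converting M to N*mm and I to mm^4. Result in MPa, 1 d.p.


Convert units:
M = 23.6 kN*m = 23600000 N*mm
y = 5.7 cm = 57 mm
I = 3622 cm^4 = 36220000 mm^4
sigma = 23600000 * 57 / 36220000
sigma = 37.1 MPa

37.1


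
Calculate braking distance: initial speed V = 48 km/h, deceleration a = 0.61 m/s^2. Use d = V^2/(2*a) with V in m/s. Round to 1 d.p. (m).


Convert speed: V = 48 / 3.6 = 13.3333 m/s
V^2 = 177.7778
d = 177.7778 / (2 * 0.61)
d = 177.7778 / 1.22
d = 145.7 m

145.7


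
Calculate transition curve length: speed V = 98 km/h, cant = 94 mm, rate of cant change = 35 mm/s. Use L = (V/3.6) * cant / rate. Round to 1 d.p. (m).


Convert speed: V = 98 / 3.6 = 27.2222 m/s
L = 27.2222 * 94 / 35
L = 2558.8889 / 35
L = 73.1 m

73.1


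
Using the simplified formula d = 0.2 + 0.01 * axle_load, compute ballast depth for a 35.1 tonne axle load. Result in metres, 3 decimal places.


d = 0.2 + 0.01 * 35.1
d = 0.2 + 0.351
d = 0.551 m

0.551


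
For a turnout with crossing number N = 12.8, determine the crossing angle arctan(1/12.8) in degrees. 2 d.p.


1/N = 1/12.8 = 0.078125
angle = arctan(0.078125) = 0.077967 rad
angle = 0.077967 * 180/pi = 4.47 degrees

4.47


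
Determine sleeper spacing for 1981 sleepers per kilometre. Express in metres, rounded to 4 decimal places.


Spacing = 1000 m / number of sleepers
Spacing = 1000 / 1981
Spacing = 0.5048 m

0.5048


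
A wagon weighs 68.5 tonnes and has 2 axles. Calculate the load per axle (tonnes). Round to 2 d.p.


Load per axle = total weight / number of axles
Load = 68.5 / 2
Load = 34.25 tonnes

34.25


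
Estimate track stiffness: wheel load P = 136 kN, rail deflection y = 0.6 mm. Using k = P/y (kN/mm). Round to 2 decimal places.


Track stiffness k = P / y
k = 136 / 0.6
k = 226.67 kN/mm

226.67


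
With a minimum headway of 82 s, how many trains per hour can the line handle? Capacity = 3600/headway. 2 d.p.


Capacity = 3600 / headway
Capacity = 3600 / 82
Capacity = 43.90 trains/hour

43.90


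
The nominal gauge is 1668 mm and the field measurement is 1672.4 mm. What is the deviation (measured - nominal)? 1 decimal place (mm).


Deviation = measured - nominal
Deviation = 1672.4 - 1668
Deviation = 4.4 mm

4.4


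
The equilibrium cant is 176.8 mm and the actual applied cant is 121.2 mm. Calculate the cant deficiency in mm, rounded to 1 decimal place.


Cant deficiency = equilibrium cant - actual cant
CD = 176.8 - 121.2
CD = 55.6 mm

55.6


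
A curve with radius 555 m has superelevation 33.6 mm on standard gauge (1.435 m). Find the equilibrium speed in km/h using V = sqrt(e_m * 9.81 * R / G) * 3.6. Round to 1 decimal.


Convert cant: e = 33.6 mm = 0.0336 m
V_ms = sqrt(0.0336 * 9.81 * 555 / 1.435)
V_ms = sqrt(127.482146) = 11.2908 m/s
V = 11.2908 * 3.6 = 40.6 km/h

40.6


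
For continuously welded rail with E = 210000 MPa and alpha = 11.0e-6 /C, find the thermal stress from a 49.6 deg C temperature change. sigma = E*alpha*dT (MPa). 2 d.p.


sigma = E * alpha * dT
sigma = 210000 * 11.0e-6 * 49.6
sigma = 2.31 * 49.6
sigma = 114.58 MPa

114.58


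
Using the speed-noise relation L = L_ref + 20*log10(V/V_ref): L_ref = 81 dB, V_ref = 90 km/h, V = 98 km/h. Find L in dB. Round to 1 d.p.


V/V_ref = 98 / 90 = 1.088889
log10(1.088889) = 0.036984
20 * 0.036984 = 0.7397
L = 81 + 0.7397 = 81.7 dB

81.7


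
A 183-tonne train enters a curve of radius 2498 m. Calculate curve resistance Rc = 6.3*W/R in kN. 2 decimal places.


Rc = 6.3 * W / R
Rc = 6.3 * 183 / 2498
Rc = 1152.9 / 2498
Rc = 0.46 kN

0.46


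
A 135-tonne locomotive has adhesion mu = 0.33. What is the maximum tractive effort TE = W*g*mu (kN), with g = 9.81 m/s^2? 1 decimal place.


TE_max = W * g * mu
TE_max = 135 * 9.81 * 0.33
TE_max = 1324.35 * 0.33
TE_max = 437.0 kN

437.0


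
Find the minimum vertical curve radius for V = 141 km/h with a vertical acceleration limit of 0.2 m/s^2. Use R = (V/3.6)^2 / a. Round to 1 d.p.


Convert speed: V = 141 / 3.6 = 39.1667 m/s
V^2 = 1534.0278 m^2/s^2
R_v = 1534.0278 / 0.2
R_v = 7670.1 m

7670.1


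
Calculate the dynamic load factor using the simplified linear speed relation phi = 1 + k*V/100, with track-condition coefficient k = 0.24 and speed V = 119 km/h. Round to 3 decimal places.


phi = 1 + k * V / 100
phi = 1 + 0.24 * 119 / 100
phi = 1 + 0.2856
phi = 1.286

1.286


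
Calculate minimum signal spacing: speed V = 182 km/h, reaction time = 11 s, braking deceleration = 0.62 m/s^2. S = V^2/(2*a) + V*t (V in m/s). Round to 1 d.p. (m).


V = 182 / 3.6 = 50.5556 m/s
Braking distance = 50.5556^2 / (2*0.62) = 2061.1808 m
Sighting distance = 50.5556 * 11 = 556.1111 m
S = 2061.1808 + 556.1111 = 2617.3 m

2617.3


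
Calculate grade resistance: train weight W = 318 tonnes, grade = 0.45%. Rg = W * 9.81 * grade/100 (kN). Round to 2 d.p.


Rg = W * 9.81 * grade / 100
Rg = 318 * 9.81 * 0.45 / 100
Rg = 3119.58 * 0.0045
Rg = 14.04 kN

14.04


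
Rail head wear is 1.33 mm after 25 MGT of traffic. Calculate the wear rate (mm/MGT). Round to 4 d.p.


Wear rate = total wear / cumulative tonnage
Rate = 1.33 / 25
Rate = 0.0532 mm/MGT

0.0532


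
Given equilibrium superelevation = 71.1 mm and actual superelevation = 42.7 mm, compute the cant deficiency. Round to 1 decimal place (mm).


Cant deficiency = equilibrium cant - actual cant
CD = 71.1 - 42.7
CD = 28.4 mm

28.4


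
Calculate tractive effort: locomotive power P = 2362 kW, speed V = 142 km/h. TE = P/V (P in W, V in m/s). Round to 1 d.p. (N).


Convert: P = 2362 kW = 2362000 W
V = 142 / 3.6 = 39.4444 m/s
TE = 2362000 / 39.4444
TE = 59881.7 N

59881.7


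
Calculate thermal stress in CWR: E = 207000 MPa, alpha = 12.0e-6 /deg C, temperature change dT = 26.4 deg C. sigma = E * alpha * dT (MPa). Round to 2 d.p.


sigma = E * alpha * dT
sigma = 207000 * 12.0e-6 * 26.4
sigma = 2.484 * 26.4
sigma = 65.58 MPa

65.58


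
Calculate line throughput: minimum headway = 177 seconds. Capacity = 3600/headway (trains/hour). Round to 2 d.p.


Capacity = 3600 / headway
Capacity = 3600 / 177
Capacity = 20.34 trains/hour

20.34


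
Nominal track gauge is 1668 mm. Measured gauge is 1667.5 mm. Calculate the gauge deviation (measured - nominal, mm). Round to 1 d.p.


Deviation = measured - nominal
Deviation = 1667.5 - 1668
Deviation = -0.5 mm

-0.5


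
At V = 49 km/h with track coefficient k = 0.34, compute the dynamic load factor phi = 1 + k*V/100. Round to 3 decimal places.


phi = 1 + k * V / 100
phi = 1 + 0.34 * 49 / 100
phi = 1 + 0.1666
phi = 1.167

1.167


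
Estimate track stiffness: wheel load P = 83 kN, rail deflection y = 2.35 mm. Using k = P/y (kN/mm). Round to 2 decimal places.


Track stiffness k = P / y
k = 83 / 2.35
k = 35.32 kN/mm

35.32


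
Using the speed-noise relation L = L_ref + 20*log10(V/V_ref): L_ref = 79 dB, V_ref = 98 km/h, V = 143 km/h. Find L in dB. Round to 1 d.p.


V/V_ref = 143 / 98 = 1.459184
log10(1.459184) = 0.16411
20 * 0.16411 = 3.2822
L = 79 + 3.2822 = 82.3 dB

82.3


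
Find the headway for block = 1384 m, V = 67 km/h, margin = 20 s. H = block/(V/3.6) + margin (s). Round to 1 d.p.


V = 67 / 3.6 = 18.6111 m/s
Block traversal time = 1384 / 18.6111 = 74.3642 s
Headway = 74.3642 + 20
Headway = 94.4 s

94.4


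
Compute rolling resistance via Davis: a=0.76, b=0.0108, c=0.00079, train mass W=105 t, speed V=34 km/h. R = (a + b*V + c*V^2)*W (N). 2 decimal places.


b*V = 0.0108 * 34 = 0.3672
c*V^2 = 0.00079 * 1156 = 0.91324
R_per_t = 0.76 + 0.3672 + 0.91324 = 2.04044 N/t
R_total = 2.04044 * 105 = 214.25 N

214.25


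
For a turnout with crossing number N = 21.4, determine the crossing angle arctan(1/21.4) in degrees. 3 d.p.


1/N = 1/21.4 = 0.046729
angle = arctan(0.046729) = 0.046695 rad
angle = 0.046695 * 180/pi = 2.675 degrees

2.675


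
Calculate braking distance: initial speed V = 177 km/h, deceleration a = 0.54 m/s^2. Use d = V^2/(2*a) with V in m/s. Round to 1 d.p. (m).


Convert speed: V = 177 / 3.6 = 49.1667 m/s
V^2 = 2417.3611
d = 2417.3611 / (2 * 0.54)
d = 2417.3611 / 1.08
d = 2238.3 m

2238.3


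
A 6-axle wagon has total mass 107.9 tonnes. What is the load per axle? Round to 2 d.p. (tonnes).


Load per axle = total weight / number of axles
Load = 107.9 / 6
Load = 17.98 tonnes

17.98


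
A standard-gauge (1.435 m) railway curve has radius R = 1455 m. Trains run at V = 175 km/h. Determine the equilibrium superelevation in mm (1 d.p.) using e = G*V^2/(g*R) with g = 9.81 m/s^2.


Convert speed: V = 175 / 3.6 = 48.6111 m/s
Apply formula: e = 1.435 * 48.6111^2 / (9.81 * 1455)
e = 1.435 * 2363.0401 / 14273.55
e = 0.23757 m = 237.6 mm

237.6


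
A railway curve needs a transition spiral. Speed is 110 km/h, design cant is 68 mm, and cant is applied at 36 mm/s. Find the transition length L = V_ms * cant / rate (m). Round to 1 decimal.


Convert speed: V = 110 / 3.6 = 30.5556 m/s
L = 30.5556 * 68 / 36
L = 2077.7778 / 36
L = 57.7 m

57.7


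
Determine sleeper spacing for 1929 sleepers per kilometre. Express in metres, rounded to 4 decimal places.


Spacing = 1000 m / number of sleepers
Spacing = 1000 / 1929
Spacing = 0.5184 m

0.5184


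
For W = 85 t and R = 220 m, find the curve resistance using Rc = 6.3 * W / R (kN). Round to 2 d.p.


Rc = 6.3 * W / R
Rc = 6.3 * 85 / 220
Rc = 535.5 / 220
Rc = 2.43 kN

2.43


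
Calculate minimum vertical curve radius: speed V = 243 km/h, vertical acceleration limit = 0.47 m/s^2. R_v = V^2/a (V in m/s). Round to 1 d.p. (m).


Convert speed: V = 243 / 3.6 = 67.5 m/s
V^2 = 4556.25 m^2/s^2
R_v = 4556.25 / 0.47
R_v = 9694.1 m

9694.1


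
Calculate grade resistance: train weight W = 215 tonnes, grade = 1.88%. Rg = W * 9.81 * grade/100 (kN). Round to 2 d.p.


Rg = W * 9.81 * grade / 100
Rg = 215 * 9.81 * 1.88 / 100
Rg = 2109.15 * 0.0188
Rg = 39.65 kN

39.65


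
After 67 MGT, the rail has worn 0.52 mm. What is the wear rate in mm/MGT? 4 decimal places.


Wear rate = total wear / cumulative tonnage
Rate = 0.52 / 67
Rate = 0.0078 mm/MGT

0.0078


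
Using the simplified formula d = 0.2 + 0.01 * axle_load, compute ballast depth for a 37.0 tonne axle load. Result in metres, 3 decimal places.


d = 0.2 + 0.01 * 37.0
d = 0.2 + 0.37
d = 0.570 m

0.570


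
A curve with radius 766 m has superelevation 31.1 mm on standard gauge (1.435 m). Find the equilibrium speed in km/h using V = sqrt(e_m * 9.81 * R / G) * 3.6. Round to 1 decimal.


Convert cant: e = 31.1 mm = 0.0311 m
V_ms = sqrt(0.0311 * 9.81 * 766 / 1.435)
V_ms = sqrt(162.856938) = 12.7615 m/s
V = 12.7615 * 3.6 = 45.9 km/h

45.9


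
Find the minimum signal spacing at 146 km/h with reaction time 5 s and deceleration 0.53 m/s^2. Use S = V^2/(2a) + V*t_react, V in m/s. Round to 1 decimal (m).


V = 146 / 3.6 = 40.5556 m/s
Braking distance = 40.5556^2 / (2*0.53) = 1551.6539 m
Sighting distance = 40.5556 * 5 = 202.7778 m
S = 1551.6539 + 202.7778 = 1754.4 m

1754.4


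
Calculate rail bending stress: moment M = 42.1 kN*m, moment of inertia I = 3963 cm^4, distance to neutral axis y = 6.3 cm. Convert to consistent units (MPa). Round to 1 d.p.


Convert units:
M = 42.1 kN*m = 42100000 N*mm
y = 6.3 cm = 63 mm
I = 3963 cm^4 = 39630000 mm^4
sigma = 42100000 * 63 / 39630000
sigma = 66.9 MPa

66.9


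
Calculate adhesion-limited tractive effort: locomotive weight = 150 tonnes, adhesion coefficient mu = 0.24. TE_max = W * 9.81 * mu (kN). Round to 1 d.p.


TE_max = W * g * mu
TE_max = 150 * 9.81 * 0.24
TE_max = 1471.5 * 0.24
TE_max = 353.2 kN

353.2


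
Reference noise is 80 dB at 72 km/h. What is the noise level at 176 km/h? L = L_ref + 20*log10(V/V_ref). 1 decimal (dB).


V/V_ref = 176 / 72 = 2.444444
log10(2.444444) = 0.38818
20 * 0.38818 = 7.7636
L = 80 + 7.7636 = 87.8 dB

87.8


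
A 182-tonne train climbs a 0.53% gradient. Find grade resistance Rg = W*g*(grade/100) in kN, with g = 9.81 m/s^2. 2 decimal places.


Rg = W * 9.81 * grade / 100
Rg = 182 * 9.81 * 0.53 / 100
Rg = 1785.42 * 0.0053
Rg = 9.46 kN

9.46


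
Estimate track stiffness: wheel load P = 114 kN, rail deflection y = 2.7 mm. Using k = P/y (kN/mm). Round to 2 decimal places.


Track stiffness k = P / y
k = 114 / 2.7
k = 42.22 kN/mm

42.22


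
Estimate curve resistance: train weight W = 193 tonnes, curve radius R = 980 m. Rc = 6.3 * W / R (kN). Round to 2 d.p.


Rc = 6.3 * W / R
Rc = 6.3 * 193 / 980
Rc = 1215.9 / 980
Rc = 1.24 kN

1.24


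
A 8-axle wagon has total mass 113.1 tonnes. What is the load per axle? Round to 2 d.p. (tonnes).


Load per axle = total weight / number of axles
Load = 113.1 / 8
Load = 14.14 tonnes

14.14


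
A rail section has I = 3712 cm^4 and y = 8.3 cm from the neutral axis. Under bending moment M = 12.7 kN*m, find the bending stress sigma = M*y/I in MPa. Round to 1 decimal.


Convert units:
M = 12.7 kN*m = 12700000 N*mm
y = 8.3 cm = 83 mm
I = 3712 cm^4 = 37120000 mm^4
sigma = 12700000 * 83 / 37120000
sigma = 28.4 MPa

28.4


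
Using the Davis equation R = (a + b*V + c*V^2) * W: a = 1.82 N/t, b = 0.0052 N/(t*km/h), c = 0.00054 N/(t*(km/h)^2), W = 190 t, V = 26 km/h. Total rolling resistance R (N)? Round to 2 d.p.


b*V = 0.0052 * 26 = 0.1352
c*V^2 = 0.00054 * 676 = 0.36504
R_per_t = 1.82 + 0.1352 + 0.36504 = 2.32024 N/t
R_total = 2.32024 * 190 = 440.85 N

440.85


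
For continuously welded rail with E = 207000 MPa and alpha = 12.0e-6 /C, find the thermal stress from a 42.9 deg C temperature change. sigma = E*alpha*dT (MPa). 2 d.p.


sigma = E * alpha * dT
sigma = 207000 * 12.0e-6 * 42.9
sigma = 2.484 * 42.9
sigma = 106.56 MPa

106.56


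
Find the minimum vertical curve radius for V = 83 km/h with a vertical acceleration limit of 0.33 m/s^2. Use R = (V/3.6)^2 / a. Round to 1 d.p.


Convert speed: V = 83 / 3.6 = 23.0556 m/s
V^2 = 531.5586 m^2/s^2
R_v = 531.5586 / 0.33
R_v = 1610.8 m

1610.8


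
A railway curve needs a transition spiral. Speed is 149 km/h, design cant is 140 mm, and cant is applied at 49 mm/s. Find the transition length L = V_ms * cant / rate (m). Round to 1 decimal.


Convert speed: V = 149 / 3.6 = 41.3889 m/s
L = 41.3889 * 140 / 49
L = 5794.4444 / 49
L = 118.3 m

118.3


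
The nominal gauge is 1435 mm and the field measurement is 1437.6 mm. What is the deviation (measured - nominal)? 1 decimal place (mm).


Deviation = measured - nominal
Deviation = 1437.6 - 1435
Deviation = 2.6 mm

2.6


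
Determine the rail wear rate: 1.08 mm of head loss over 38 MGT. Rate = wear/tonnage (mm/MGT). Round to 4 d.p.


Wear rate = total wear / cumulative tonnage
Rate = 1.08 / 38
Rate = 0.0284 mm/MGT

0.0284


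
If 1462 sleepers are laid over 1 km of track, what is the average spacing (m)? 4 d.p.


Spacing = 1000 m / number of sleepers
Spacing = 1000 / 1462
Spacing = 0.6840 m

0.6840


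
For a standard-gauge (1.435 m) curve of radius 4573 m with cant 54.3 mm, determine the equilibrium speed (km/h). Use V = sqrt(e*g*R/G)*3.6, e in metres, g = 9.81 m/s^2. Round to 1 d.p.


Convert cant: e = 54.3 mm = 0.0543 m
V_ms = sqrt(0.0543 * 9.81 * 4573 / 1.435)
V_ms = sqrt(1697.532654) = 41.2011 m/s
V = 41.2011 * 3.6 = 148.3 km/h

148.3


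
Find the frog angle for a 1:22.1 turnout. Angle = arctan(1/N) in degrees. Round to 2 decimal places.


1/N = 1/22.1 = 0.045249
angle = arctan(0.045249) = 0.045218 rad
angle = 0.045218 * 180/pi = 2.59 degrees

2.59


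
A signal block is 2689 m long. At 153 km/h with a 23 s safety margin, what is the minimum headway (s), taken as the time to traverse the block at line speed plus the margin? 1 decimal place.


V = 153 / 3.6 = 42.5 m/s
Block traversal time = 2689 / 42.5 = 63.2706 s
Headway = 63.2706 + 23
Headway = 86.3 s

86.3


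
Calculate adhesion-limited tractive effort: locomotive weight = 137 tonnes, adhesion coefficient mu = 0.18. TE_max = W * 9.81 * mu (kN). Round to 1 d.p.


TE_max = W * g * mu
TE_max = 137 * 9.81 * 0.18
TE_max = 1343.97 * 0.18
TE_max = 241.9 kN

241.9


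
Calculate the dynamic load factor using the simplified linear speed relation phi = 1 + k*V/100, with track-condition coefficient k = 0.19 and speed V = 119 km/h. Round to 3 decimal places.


phi = 1 + k * V / 100
phi = 1 + 0.19 * 119 / 100
phi = 1 + 0.2261
phi = 1.226

1.226


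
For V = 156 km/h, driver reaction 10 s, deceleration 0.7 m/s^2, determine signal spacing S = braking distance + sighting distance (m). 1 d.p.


V = 156 / 3.6 = 43.3333 m/s
Braking distance = 43.3333^2 / (2*0.7) = 1341.2698 m
Sighting distance = 43.3333 * 10 = 433.3333 m
S = 1341.2698 + 433.3333 = 1774.6 m

1774.6


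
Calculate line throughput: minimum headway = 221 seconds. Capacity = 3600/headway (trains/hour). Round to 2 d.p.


Capacity = 3600 / headway
Capacity = 3600 / 221
Capacity = 16.29 trains/hour

16.29


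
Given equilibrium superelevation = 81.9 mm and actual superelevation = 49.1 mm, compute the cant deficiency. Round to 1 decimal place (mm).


Cant deficiency = equilibrium cant - actual cant
CD = 81.9 - 49.1
CD = 32.8 mm

32.8


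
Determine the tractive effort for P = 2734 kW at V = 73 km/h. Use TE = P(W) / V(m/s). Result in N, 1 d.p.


Convert: P = 2734 kW = 2734000 W
V = 73 / 3.6 = 20.2778 m/s
TE = 2734000 / 20.2778
TE = 134827.4 N

134827.4


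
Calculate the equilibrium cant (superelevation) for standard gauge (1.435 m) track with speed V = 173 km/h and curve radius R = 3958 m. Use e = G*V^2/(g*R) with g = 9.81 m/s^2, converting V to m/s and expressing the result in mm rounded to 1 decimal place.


Convert speed: V = 173 / 3.6 = 48.0556 m/s
Apply formula: e = 1.435 * 48.0556^2 / (9.81 * 3958)
e = 1.435 * 2309.3364 / 38827.98
e = 0.085348 m = 85.3 mm

85.3


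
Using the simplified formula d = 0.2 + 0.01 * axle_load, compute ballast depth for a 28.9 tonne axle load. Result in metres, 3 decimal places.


d = 0.2 + 0.01 * 28.9
d = 0.2 + 0.289
d = 0.489 m

0.489


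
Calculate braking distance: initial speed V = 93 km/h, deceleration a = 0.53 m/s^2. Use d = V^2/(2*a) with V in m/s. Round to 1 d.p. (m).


Convert speed: V = 93 / 3.6 = 25.8333 m/s
V^2 = 667.3611
d = 667.3611 / (2 * 0.53)
d = 667.3611 / 1.06
d = 629.6 m

629.6


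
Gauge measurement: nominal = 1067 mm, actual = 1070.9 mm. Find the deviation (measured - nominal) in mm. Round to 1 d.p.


Deviation = measured - nominal
Deviation = 1070.9 - 1067
Deviation = 3.9 mm

3.9


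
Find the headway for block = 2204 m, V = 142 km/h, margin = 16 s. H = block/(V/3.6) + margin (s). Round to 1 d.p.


V = 142 / 3.6 = 39.4444 m/s
Block traversal time = 2204 / 39.4444 = 55.8761 s
Headway = 55.8761 + 16
Headway = 71.9 s

71.9


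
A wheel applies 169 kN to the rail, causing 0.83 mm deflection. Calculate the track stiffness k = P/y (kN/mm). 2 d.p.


Track stiffness k = P / y
k = 169 / 0.83
k = 203.61 kN/mm

203.61


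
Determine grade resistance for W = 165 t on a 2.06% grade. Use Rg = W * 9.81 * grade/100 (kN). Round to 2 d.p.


Rg = W * 9.81 * grade / 100
Rg = 165 * 9.81 * 2.06 / 100
Rg = 1618.65 * 0.0206
Rg = 33.34 kN

33.34
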